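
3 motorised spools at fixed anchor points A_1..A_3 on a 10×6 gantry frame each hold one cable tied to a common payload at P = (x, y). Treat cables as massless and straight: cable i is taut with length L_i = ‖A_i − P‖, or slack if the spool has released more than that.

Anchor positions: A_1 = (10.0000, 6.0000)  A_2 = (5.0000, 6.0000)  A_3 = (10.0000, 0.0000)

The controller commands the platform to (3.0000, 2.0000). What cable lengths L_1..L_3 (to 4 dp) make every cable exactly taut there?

L_1: Δ = A_1−P = (7.0000, 4.0000) → ‖Δ‖ = √65.0000 = 8.0623
L_2: Δ = A_2−P = (2.0000, 4.0000) → ‖Δ‖ = √20.0000 = 4.4721
L_3: Δ = A_3−P = (7.0000, -2.0000) → ‖Δ‖ = √53.0000 = 7.2801

(8.0623, 4.4721, 7.2801)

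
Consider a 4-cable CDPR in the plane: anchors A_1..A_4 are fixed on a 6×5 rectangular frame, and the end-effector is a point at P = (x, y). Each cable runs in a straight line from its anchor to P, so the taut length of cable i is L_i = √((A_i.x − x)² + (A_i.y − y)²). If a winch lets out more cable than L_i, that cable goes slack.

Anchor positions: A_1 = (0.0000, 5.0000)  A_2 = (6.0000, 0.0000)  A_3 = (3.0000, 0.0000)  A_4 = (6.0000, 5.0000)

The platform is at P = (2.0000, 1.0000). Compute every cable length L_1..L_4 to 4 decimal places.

cable 1: Δx=-2.0000, Δy=4.0000; L_1 = √(Δx²+Δy²) = 4.4721
cable 2: Δx=4.0000, Δy=-1.0000; L_2 = √(Δx²+Δy²) = 4.1231
cable 3: Δx=1.0000, Δy=-1.0000; L_3 = √(Δx²+Δy²) = 1.4142
cable 4: Δx=4.0000, Δy=4.0000; L_4 = √(Δx²+Δy²) = 5.6569

(4.4721, 4.1231, 1.4142, 5.6569)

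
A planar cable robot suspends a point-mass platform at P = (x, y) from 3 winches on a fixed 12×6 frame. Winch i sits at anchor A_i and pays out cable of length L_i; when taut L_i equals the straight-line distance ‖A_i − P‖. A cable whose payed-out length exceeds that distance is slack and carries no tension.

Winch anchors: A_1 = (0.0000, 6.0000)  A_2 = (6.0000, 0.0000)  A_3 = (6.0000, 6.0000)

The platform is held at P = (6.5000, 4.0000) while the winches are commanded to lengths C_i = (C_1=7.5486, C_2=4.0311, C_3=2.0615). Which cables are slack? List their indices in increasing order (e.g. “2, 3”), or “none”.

cable 1: √((-6.5000)²+(2.0000)²)=6.8007, C_1=7.5486: slack
cable 2: √((-0.5000)²+(-4.0000)²)=4.0311, C_2=4.0311: taut
cable 3: √((-0.5000)²+(2.0000)²)=2.0616, C_3=2.0615: taut

1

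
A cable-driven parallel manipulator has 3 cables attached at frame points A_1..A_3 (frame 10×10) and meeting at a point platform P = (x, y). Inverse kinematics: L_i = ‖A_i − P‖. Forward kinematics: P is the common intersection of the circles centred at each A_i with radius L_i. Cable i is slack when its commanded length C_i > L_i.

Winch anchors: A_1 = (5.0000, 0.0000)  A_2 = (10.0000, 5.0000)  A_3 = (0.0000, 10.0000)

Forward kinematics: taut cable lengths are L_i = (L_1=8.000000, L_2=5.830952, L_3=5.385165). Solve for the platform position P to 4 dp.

circle eqns → linear via eq_j − eq_1; set q_j = A_j·A_j − L_j²
q_1 = 25.0000+0.0000−64.0000 = -39.0000
-10.0000·x − 10.0000·y = q_1−q_2 = -130.0000
10.0000·x − 20.0000·y = q_1−q_3 = -110.0000
solve first two rows → x=5.0000, y=8.0000

(5.0000, 8.0000)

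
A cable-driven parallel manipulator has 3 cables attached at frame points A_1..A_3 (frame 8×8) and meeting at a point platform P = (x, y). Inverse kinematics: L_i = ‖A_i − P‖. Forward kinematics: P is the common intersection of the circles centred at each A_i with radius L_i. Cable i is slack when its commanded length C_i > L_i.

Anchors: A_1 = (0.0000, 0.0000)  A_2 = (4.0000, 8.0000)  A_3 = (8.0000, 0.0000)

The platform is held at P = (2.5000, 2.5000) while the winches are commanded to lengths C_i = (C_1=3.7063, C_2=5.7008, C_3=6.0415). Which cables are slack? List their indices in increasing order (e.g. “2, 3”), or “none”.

1

cable 1: L_1 = ‖A_1−P‖ = 3.5355;  C_1 = 3.7063 → slack
cable 2: L_2 = ‖A_2−P‖ = 5.7009;  C_2 = 5.7008 → taut
cable 3: L_3 = ‖A_3−P‖ = 6.0415;  C_3 = 6.0415 → taut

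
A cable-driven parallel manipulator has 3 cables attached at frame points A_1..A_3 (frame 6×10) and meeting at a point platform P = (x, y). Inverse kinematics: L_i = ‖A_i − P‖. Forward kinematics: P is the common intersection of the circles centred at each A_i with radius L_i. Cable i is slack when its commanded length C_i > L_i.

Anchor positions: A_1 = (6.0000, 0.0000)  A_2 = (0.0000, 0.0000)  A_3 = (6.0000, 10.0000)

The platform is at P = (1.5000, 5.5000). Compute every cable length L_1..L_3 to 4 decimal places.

cable 1: Δx=4.5000, Δy=-5.5000; L_1 = √(Δx²+Δy²) = 7.1063
cable 2: Δx=-1.5000, Δy=-5.5000; L_2 = √(Δx²+Δy²) = 5.7009
cable 3: Δx=4.5000, Δy=4.5000; L_3 = √(Δx²+Δy²) = 6.3640

(7.1063, 5.7009, 6.3640)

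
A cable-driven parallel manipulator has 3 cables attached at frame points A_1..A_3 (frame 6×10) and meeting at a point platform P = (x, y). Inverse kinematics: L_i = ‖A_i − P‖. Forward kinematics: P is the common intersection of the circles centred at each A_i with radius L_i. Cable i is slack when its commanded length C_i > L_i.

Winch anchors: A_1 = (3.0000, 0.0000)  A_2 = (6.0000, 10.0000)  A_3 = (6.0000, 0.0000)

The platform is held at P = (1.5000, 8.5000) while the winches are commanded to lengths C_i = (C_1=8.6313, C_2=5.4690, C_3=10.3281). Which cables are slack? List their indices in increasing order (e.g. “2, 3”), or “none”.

i=1: geometric 8.6313 vs commanded 8.6313 ⇒ taut
i=2: geometric 4.7434 vs commanded 5.4690 ⇒ slack
i=3: geometric 9.6177 vs commanded 10.3281 ⇒ slack

2, 3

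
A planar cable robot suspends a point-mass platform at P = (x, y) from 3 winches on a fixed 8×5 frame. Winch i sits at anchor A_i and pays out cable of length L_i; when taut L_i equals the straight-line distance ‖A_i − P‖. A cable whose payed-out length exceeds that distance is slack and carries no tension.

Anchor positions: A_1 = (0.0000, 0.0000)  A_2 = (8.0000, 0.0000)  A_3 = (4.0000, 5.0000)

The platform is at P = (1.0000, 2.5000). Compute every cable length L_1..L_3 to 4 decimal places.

cable 1: Δx=-1.0000, Δy=-2.5000; L_1 = √(Δx²+Δy²) = 2.6926
cable 2: Δx=7.0000, Δy=-2.5000; L_2 = √(Δx²+Δy²) = 7.4330
cable 3: Δx=3.0000, Δy=2.5000; L_3 = √(Δx²+Δy²) = 3.9051

(2.6926, 7.4330, 3.9051)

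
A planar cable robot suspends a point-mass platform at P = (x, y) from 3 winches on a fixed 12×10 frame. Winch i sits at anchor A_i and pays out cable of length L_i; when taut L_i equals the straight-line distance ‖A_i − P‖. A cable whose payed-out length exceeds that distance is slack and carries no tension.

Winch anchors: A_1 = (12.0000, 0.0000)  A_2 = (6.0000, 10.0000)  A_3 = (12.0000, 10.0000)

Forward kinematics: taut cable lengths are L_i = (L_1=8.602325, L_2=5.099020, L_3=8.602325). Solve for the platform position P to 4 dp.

(5.0000, 5.0000)

each cable: (A_i−P)·(A_i−P) = L_i²; let k_i = ‖A_i‖²−L_i²
k_1 = 144.0000+0.0000−74.0000 = 70.0000
row 1: 12.0000x − 20.0000y = -40.0000  (k_2=110.0000)
row 2: 0.0000x − 20.0000y = -100.0000  (k_3=170.0000)
Cramer on rows 1–2 → x = 5.0000, y = 5.0000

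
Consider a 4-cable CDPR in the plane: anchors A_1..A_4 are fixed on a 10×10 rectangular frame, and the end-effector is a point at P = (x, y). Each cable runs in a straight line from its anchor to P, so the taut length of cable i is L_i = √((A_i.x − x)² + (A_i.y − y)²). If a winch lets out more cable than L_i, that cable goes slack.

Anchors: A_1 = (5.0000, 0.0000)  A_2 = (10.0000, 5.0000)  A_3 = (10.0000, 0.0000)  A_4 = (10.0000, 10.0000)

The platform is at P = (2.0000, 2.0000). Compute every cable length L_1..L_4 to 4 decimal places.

(3.6056, 8.5440, 8.2462, 11.3137)

L_1 = √((5.0000−2.0000)² + (0.0000−2.0000)²) = 3.6056
L_2 = √((10.0000−2.0000)² + (5.0000−2.0000)²) = 8.5440
L_3 = √((10.0000−2.0000)² + (0.0000−2.0000)²) = 8.2462
L_4 = √((10.0000−2.0000)² + (10.0000−2.0000)²) = 11.3137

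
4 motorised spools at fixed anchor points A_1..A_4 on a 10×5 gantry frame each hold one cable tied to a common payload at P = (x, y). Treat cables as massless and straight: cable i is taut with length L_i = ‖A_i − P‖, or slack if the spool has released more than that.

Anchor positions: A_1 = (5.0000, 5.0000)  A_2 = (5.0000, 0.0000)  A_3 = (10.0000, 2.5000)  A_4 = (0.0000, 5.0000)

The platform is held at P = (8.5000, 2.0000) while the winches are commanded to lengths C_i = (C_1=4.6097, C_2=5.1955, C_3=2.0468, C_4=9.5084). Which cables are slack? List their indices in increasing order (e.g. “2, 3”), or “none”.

cable 1: √((-3.5000)²+(3.0000)²)=4.6098, C_1=4.6097: taut
cable 2: √((-3.5000)²+(-2.0000)²)=4.0311, C_2=5.1955: slack
cable 3: √((1.5000)²+(0.5000)²)=1.5811, C_3=2.0468: slack
cable 4: √((-8.5000)²+(3.0000)²)=9.0139, C_4=9.5084: slack

2, 3, 4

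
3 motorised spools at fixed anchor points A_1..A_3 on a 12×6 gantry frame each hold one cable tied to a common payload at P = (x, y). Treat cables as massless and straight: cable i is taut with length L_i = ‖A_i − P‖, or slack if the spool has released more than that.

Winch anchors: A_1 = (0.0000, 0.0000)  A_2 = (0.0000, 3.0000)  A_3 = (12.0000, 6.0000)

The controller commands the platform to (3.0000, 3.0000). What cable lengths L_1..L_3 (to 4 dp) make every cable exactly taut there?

(4.2426, 3.0000, 9.4868)

L_1: Δ = A_1−P = (-3.0000, -3.0000) → ‖Δ‖ = √18.0000 = 4.2426
L_2: Δ = A_2−P = (-3.0000, 0.0000) → ‖Δ‖ = √9.0000 = 3.0000
L_3: Δ = A_3−P = (9.0000, 3.0000) → ‖Δ‖ = √90.0000 = 9.4868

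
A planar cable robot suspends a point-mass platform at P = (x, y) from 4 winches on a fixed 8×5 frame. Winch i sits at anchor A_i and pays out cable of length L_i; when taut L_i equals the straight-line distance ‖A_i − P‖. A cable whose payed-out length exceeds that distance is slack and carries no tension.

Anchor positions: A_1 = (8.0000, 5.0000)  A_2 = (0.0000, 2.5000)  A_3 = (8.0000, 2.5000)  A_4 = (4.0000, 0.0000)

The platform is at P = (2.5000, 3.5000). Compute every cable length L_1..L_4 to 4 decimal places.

L_1 = √((8.0000−2.5000)² + (5.0000−3.5000)²) = 5.7009
L_2 = √((0.0000−2.5000)² + (2.5000−3.5000)²) = 2.6926
L_3 = √((8.0000−2.5000)² + (2.5000−3.5000)²) = 5.5902
L_4 = √((4.0000−2.5000)² + (0.0000−3.5000)²) = 3.8079

(5.7009, 2.6926, 5.5902, 3.8079)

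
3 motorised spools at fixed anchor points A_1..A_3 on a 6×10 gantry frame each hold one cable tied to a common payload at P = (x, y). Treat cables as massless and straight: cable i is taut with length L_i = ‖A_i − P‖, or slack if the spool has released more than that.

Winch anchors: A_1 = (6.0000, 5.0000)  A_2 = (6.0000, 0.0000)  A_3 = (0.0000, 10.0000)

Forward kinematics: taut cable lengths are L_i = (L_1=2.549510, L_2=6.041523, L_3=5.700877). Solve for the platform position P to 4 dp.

expand ‖A_i−P‖²=L_i² and subtract eq 1 (q_i ≔ ‖A_i‖²−L_i²)
q_1 = 36.0000+25.0000−6.5000 = 54.5000
eq1−eq2 → [0.0000  10.0000]·P = 55.0000
eq1−eq3 → [12.0000  -10.0000]·P = -13.0000
2×2 solve → P = (3.5000, 5.5000)

(3.5000, 5.5000)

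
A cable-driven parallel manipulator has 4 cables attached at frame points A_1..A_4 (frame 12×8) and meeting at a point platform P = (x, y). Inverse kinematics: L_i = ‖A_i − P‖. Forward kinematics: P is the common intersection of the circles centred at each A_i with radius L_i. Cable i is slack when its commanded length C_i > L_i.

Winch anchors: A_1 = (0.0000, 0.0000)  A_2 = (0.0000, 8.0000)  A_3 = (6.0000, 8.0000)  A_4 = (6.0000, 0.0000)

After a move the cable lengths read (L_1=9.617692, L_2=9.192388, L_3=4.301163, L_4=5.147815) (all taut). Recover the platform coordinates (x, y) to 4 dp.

circle eqns → linear via eq_j − eq_1; set k_j = A_j·A_j − L_j²
k_1 = 0.0000+0.0000−92.5000 = -92.5000
0.0000·x − 16.0000·y = k_1−k_2 = -72.0000
-12.0000·x − 16.0000·y = k_1−k_3 = -174.0000
-12.0000·x + 0.0000·y = k_1−k_4 = -102.0000
solve first two rows → x=8.5000, y=4.5000
check cable 4: ‖A_4−P‖² = 26.5000 ≈ L_4² = 26.5000 ✓

(8.5000, 4.5000)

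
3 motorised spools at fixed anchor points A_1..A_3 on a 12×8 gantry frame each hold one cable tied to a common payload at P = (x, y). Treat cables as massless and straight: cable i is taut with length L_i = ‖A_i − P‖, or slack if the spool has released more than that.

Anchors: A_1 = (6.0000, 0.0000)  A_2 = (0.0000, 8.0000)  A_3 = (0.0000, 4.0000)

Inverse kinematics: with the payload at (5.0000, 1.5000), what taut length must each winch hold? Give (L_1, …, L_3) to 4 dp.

(1.8028, 8.2006, 5.5902)

L_1 = √((6.0000−5.0000)² + (0.0000−1.5000)²) = 1.8028
L_2 = √((0.0000−5.0000)² + (8.0000−1.5000)²) = 8.2006
L_3 = √((0.0000−5.0000)² + (4.0000−1.5000)²) = 5.5902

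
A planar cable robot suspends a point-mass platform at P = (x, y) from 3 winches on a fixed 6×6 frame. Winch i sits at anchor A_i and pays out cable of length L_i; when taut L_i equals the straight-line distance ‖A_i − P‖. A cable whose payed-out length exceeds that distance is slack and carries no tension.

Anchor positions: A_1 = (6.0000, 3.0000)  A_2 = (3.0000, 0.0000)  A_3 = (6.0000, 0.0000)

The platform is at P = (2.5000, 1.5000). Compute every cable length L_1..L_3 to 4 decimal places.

(3.8079, 1.5811, 3.8079)

cable 1: Δx=3.5000, Δy=1.5000; L_1 = √(Δx²+Δy²) = 3.8079
cable 2: Δx=0.5000, Δy=-1.5000; L_2 = √(Δx²+Δy²) = 1.5811
cable 3: Δx=3.5000, Δy=-1.5000; L_3 = √(Δx²+Δy²) = 3.8079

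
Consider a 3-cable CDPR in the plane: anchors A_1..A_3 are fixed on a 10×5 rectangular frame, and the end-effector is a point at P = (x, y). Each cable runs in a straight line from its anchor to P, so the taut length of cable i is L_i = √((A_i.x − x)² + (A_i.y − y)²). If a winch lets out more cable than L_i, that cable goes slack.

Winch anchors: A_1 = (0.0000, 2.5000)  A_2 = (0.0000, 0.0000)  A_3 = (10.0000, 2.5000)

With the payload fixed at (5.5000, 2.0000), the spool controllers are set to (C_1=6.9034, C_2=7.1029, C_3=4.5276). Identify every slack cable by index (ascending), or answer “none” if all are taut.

cable 1: √((-5.5000)²+(0.5000)²)=5.5227, C_1=6.9034: slack
cable 2: √((-5.5000)²+(-2.0000)²)=5.8523, C_2=7.1029: slack
cable 3: √((4.5000)²+(0.5000)²)=4.5277, C_3=4.5276: taut

1, 2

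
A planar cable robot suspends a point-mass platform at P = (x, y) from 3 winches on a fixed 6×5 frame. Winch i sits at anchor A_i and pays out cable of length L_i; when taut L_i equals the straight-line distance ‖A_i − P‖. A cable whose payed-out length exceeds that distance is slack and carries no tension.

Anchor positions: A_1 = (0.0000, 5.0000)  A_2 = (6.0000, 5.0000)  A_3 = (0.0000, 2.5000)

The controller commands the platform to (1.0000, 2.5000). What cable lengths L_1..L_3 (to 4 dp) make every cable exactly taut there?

(2.6926, 5.5902, 1.0000)

L_1 = √((0.0000−1.0000)² + (5.0000−2.5000)²) = 2.6926
L_2 = √((6.0000−1.0000)² + (5.0000−2.5000)²) = 5.5902
L_3 = √((0.0000−1.0000)² + (2.5000−2.5000)²) = 1.0000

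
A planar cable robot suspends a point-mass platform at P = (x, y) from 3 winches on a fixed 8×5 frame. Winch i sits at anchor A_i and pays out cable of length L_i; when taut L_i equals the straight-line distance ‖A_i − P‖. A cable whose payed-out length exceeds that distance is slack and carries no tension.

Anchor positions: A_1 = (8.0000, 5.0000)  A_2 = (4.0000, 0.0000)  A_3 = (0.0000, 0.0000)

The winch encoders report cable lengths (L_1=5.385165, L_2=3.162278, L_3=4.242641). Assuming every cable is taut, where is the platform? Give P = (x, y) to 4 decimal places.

(3.0000, 3.0000)

each cable: (A_i−P)·(A_i−P) = L_i²; let q_i = ‖A_i‖²−L_i²
q_1 = 64.0000+25.0000−29.0000 = 60.0000
row 1: 8.0000x + 10.0000y = 54.0000  (q_2=6.0000)
row 2: 16.0000x + 10.0000y = 78.0000  (q_3=-18.0000)
Cramer on rows 1–2 → x = 3.0000, y = 3.0000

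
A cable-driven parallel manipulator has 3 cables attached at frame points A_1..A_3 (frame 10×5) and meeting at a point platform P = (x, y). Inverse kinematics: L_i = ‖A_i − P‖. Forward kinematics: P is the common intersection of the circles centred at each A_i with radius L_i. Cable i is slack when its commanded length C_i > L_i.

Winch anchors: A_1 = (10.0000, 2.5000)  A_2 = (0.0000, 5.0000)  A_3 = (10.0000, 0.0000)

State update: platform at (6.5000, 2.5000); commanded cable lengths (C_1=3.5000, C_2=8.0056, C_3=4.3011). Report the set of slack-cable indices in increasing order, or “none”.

2

cable 1: √((3.5000)²+(0.0000)²)=3.5000, C_1=3.5000: taut
cable 2: √((-6.5000)²+(2.5000)²)=6.9642, C_2=8.0056: slack
cable 3: √((3.5000)²+(-2.5000)²)=4.3012, C_3=4.3011: taut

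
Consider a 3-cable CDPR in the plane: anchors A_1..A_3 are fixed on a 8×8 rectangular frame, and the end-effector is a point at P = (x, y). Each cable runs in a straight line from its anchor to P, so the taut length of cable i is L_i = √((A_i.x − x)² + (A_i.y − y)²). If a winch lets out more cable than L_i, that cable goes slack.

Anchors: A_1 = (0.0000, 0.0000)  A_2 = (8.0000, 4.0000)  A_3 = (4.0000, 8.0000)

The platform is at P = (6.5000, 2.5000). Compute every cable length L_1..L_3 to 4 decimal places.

cable 1: Δx=-6.5000, Δy=-2.5000; L_1 = √(Δx²+Δy²) = 6.9642
cable 2: Δx=1.5000, Δy=1.5000; L_2 = √(Δx²+Δy²) = 2.1213
cable 3: Δx=-2.5000, Δy=5.5000; L_3 = √(Δx²+Δy²) = 6.0415

(6.9642, 2.1213, 6.0415)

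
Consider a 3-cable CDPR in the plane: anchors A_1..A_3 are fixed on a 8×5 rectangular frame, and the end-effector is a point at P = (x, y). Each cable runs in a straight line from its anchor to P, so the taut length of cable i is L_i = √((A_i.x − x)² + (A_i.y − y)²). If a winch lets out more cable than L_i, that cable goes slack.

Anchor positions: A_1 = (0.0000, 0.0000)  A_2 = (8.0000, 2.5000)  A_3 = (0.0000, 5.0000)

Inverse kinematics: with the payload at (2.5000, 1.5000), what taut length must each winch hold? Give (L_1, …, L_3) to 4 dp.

L_1 = √((0.0000−2.5000)² + (0.0000−1.5000)²) = 2.9155
L_2 = √((8.0000−2.5000)² + (2.5000−1.5000)²) = 5.5902
L_3 = √((0.0000−2.5000)² + (5.0000−1.5000)²) = 4.3012

(2.9155, 5.5902, 4.3012)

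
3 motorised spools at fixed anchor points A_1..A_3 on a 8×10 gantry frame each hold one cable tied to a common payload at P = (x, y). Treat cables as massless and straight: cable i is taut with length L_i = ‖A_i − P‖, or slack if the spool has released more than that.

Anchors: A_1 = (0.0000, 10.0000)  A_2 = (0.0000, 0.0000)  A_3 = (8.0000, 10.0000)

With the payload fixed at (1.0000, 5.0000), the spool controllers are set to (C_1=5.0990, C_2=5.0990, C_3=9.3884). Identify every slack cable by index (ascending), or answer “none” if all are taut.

cable 1: √((-1.0000)²+(5.0000)²)=5.0990, C_1=5.0990: taut
cable 2: √((-1.0000)²+(-5.0000)²)=5.0990, C_2=5.0990: taut
cable 3: √((7.0000)²+(5.0000)²)=8.6023, C_3=9.3884: slack

3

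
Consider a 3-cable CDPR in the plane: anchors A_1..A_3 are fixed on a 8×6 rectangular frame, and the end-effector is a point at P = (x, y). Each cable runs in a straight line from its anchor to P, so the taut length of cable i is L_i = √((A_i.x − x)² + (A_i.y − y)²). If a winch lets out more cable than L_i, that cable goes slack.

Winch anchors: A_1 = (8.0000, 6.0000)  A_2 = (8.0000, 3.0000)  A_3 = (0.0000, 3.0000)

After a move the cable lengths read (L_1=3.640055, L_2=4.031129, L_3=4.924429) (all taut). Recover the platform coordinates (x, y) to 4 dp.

expand ‖A_i−P‖²=L_i² and subtract eq 1 (k_i ≔ ‖A_i‖²−L_i²)
k_1 = 64.0000+36.0000−13.2500 = 86.7500
eq1−eq2 → [0.0000  6.0000]·P = 30.0000
eq1−eq3 → [16.0000  6.0000]·P = 102.0000
2×2 solve → P = (4.5000, 5.0000)

(4.5000, 5.0000)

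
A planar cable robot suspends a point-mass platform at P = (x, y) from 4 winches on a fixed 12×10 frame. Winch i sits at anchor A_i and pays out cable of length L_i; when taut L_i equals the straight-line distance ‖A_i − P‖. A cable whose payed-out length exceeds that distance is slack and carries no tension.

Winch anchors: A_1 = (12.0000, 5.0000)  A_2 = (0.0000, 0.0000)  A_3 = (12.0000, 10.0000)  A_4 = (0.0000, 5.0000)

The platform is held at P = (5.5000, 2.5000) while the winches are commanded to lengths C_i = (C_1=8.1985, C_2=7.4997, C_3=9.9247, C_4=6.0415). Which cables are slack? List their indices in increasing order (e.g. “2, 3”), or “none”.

cable 1: √((6.5000)²+(2.5000)²)=6.9642, C_1=8.1985: slack
cable 2: √((-5.5000)²+(-2.5000)²)=6.0415, C_2=7.4997: slack
cable 3: √((6.5000)²+(7.5000)²)=9.9247, C_3=9.9247: taut
cable 4: √((-5.5000)²+(2.5000)²)=6.0415, C_4=6.0415: taut

1, 2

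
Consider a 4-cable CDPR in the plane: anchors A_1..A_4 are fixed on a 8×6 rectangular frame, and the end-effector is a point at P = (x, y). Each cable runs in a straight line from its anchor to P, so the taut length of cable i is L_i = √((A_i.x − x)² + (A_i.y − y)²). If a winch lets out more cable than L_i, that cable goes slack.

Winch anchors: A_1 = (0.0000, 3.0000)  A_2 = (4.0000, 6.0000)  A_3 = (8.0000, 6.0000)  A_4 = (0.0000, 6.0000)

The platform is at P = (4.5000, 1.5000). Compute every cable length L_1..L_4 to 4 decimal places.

cable 1: Δx=-4.5000, Δy=1.5000; L_1 = √(Δx²+Δy²) = 4.7434
cable 2: Δx=-0.5000, Δy=4.5000; L_2 = √(Δx²+Δy²) = 4.5277
cable 3: Δx=3.5000, Δy=4.5000; L_3 = √(Δx²+Δy²) = 5.7009
cable 4: Δx=-4.5000, Δy=4.5000; L_4 = √(Δx²+Δy²) = 6.3640

(4.7434, 4.5277, 5.7009, 6.3640)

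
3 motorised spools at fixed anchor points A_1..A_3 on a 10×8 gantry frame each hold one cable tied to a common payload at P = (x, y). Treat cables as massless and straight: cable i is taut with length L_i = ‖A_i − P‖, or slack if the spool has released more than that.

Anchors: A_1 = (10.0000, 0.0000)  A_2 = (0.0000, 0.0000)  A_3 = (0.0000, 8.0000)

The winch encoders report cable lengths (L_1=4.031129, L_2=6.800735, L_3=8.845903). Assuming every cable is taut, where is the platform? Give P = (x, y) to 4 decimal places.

(6.5000, 2.0000)

each cable: (A_i−P)·(A_i−P) = L_i²; let q_i = ‖A_i‖²−L_i²
q_1 = 100.0000+0.0000−16.2500 = 83.7500
row 1: 20.0000x + 0.0000y = 130.0000  (q_2=-46.2500)
row 2: 20.0000x − 16.0000y = 98.0000  (q_3=-14.2500)
Cramer on rows 1–2 → x = 6.5000, y = 2.0000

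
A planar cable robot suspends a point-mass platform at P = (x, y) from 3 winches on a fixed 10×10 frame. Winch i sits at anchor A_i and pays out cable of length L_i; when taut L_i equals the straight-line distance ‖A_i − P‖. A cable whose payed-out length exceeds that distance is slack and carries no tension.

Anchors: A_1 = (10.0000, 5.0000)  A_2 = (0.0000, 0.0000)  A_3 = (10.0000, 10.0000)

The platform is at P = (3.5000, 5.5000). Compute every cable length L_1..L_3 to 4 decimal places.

(6.5192, 6.5192, 7.9057)

L_1: Δ = A_1−P = (6.5000, -0.5000) → ‖Δ‖ = √42.5000 = 6.5192
L_2: Δ = A_2−P = (-3.5000, -5.5000) → ‖Δ‖ = √42.5000 = 6.5192
L_3: Δ = A_3−P = (6.5000, 4.5000) → ‖Δ‖ = √62.5000 = 7.9057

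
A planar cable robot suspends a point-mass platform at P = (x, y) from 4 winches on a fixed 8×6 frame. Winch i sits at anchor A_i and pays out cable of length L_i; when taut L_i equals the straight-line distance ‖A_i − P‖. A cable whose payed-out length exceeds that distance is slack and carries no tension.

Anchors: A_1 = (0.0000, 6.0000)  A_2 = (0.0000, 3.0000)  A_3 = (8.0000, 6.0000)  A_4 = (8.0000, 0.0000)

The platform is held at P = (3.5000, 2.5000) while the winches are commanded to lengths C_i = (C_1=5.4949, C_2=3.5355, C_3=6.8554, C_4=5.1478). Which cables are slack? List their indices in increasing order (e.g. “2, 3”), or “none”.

1, 3

cable 1: L_1 = ‖A_1−P‖ = 4.9497;  C_1 = 5.4949 → slack
cable 2: L_2 = ‖A_2−P‖ = 3.5355;  C_2 = 3.5355 → taut
cable 3: L_3 = ‖A_3−P‖ = 5.7009;  C_3 = 6.8554 → slack
cable 4: L_4 = ‖A_4−P‖ = 5.1478;  C_4 = 5.1478 → taut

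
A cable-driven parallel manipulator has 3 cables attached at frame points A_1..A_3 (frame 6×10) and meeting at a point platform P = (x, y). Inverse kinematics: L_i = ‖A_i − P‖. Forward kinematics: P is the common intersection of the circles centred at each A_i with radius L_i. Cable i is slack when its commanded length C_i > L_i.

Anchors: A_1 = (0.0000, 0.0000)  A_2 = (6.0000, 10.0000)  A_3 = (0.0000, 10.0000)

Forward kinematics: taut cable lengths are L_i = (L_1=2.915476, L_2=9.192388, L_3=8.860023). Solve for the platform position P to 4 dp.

each cable: (A_i−P)·(A_i−P) = L_i²; let q_i = ‖A_i‖²−L_i²
q_1 = 0.0000+0.0000−8.5000 = -8.5000
row 1: -12.0000x − 20.0000y = -60.0000  (q_2=51.5000)
row 2: 0.0000x − 20.0000y = -30.0000  (q_3=21.5000)
Cramer on rows 1–2 → x = 2.5000, y = 1.5000

(2.5000, 1.5000)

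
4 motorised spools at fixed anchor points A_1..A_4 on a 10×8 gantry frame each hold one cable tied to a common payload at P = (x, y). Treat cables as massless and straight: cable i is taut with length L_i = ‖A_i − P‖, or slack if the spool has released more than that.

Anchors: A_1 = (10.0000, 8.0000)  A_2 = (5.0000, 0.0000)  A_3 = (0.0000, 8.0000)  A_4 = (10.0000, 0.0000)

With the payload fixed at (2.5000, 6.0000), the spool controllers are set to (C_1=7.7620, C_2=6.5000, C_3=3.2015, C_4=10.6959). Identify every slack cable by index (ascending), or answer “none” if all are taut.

4

cable 1: L_1 = ‖A_1−P‖ = 7.7621;  C_1 = 7.7620 → taut
cable 2: L_2 = ‖A_2−P‖ = 6.5000;  C_2 = 6.5000 → taut
cable 3: L_3 = ‖A_3−P‖ = 3.2016;  C_3 = 3.2015 → taut
cable 4: L_4 = ‖A_4−P‖ = 9.6047;  C_4 = 10.6959 → slack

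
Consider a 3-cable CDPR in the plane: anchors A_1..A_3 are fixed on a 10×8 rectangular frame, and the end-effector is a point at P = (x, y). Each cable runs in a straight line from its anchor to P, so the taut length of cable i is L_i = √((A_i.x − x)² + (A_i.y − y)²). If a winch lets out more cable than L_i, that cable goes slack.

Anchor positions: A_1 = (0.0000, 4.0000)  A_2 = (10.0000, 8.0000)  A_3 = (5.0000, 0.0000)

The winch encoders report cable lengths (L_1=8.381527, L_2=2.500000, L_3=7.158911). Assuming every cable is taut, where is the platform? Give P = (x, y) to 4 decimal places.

circle eqns → linear via eq_j − eq_1; set k_j = A_j·A_j − L_j²
k_1 = 0.0000+16.0000−70.2500 = -54.2500
-20.0000·x − 8.0000·y = k_1−k_2 = -212.0000
-10.0000·x + 8.0000·y = k_1−k_3 = -28.0000
solve first two rows → x=8.0000, y=6.5000

(8.0000, 6.5000)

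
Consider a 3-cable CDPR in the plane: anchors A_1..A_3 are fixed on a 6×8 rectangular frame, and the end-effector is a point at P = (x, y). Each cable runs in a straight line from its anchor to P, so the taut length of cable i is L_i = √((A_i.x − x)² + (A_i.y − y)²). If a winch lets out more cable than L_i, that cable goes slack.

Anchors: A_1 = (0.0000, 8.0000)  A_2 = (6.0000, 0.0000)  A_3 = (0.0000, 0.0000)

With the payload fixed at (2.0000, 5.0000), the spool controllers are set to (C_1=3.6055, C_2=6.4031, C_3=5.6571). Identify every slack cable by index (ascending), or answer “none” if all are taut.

cable 1: L_1 = ‖A_1−P‖ = 3.6056;  C_1 = 3.6055 → taut
cable 2: L_2 = ‖A_2−P‖ = 6.4031;  C_2 = 6.4031 → taut
cable 3: L_3 = ‖A_3−P‖ = 5.3852;  C_3 = 5.6571 → slack

3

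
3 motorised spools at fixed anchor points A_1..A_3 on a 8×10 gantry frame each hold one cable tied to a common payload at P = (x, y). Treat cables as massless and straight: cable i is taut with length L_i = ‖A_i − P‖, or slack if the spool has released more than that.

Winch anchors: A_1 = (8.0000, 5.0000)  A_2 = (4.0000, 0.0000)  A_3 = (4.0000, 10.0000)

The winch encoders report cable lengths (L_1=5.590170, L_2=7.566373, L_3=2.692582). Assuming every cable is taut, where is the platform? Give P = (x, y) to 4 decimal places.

(3.0000, 7.5000)

each cable: (A_i−P)·(A_i−P) = L_i²; let c_i = ‖A_i‖²−L_i²
c_1 = 64.0000+25.0000−31.2500 = 57.7500
row 1: 8.0000x + 10.0000y = 99.0000  (c_2=-41.2500)
row 2: 8.0000x − 10.0000y = -51.0000  (c_3=108.7500)
Cramer on rows 1–2 → x = 3.0000, y = 7.5000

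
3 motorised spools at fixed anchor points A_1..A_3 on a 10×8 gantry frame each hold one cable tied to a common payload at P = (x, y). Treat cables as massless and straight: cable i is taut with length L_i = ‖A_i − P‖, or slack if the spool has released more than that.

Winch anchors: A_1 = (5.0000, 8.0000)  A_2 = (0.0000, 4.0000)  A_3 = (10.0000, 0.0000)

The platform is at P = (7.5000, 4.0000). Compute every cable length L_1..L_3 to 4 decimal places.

L_1: Δ = A_1−P = (-2.5000, 4.0000) → ‖Δ‖ = √22.2500 = 4.7170
L_2: Δ = A_2−P = (-7.5000, 0.0000) → ‖Δ‖ = √56.2500 = 7.5000
L_3: Δ = A_3−P = (2.5000, -4.0000) → ‖Δ‖ = √22.2500 = 4.7170

(4.7170, 7.5000, 4.7170)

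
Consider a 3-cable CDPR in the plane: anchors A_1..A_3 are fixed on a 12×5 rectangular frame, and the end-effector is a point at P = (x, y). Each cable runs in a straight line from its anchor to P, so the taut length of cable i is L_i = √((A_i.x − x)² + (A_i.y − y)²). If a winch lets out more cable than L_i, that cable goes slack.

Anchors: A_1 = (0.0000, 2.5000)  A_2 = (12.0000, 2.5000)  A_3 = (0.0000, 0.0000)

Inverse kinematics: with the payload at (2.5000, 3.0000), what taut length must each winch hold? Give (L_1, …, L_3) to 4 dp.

(2.5495, 9.5131, 3.9051)

cable 1: Δx=-2.5000, Δy=-0.5000; L_1 = √(Δx²+Δy²) = 2.5495
cable 2: Δx=9.5000, Δy=-0.5000; L_2 = √(Δx²+Δy²) = 9.5131
cable 3: Δx=-2.5000, Δy=-3.0000; L_3 = √(Δx²+Δy²) = 3.9051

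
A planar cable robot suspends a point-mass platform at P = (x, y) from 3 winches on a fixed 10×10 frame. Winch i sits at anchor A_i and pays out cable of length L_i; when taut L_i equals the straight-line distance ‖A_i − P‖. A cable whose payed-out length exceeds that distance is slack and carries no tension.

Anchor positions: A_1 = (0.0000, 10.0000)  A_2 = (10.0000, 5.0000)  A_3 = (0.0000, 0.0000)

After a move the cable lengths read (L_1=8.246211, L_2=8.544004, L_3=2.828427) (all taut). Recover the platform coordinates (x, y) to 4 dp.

(2.0000, 2.0000)

circle eqns → linear via eq_j − eq_1; set q_j = A_j·A_j − L_j²
q_1 = 0.0000+100.0000−68.0000 = 32.0000
-20.0000·x + 10.0000·y = q_1−q_2 = -20.0000
0.0000·x + 20.0000·y = q_1−q_3 = 40.0000
solve first two rows → x=2.0000, y=2.0000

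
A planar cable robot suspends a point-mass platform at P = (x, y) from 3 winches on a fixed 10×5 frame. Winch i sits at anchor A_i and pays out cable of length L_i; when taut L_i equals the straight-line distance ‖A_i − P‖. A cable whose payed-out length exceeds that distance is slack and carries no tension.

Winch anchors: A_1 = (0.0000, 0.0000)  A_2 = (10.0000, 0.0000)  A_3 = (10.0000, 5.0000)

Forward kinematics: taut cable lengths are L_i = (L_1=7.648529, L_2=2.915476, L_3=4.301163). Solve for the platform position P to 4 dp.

(7.5000, 1.5000)

each cable: (A_i−P)·(A_i−P) = L_i²; let c_i = ‖A_i‖²−L_i²
c_1 = 0.0000+0.0000−58.5000 = -58.5000
row 1: -20.0000x + 0.0000y = -150.0000  (c_2=91.5000)
row 2: -20.0000x − 10.0000y = -165.0000  (c_3=106.5000)
Cramer on rows 1–2 → x = 7.5000, y = 1.5000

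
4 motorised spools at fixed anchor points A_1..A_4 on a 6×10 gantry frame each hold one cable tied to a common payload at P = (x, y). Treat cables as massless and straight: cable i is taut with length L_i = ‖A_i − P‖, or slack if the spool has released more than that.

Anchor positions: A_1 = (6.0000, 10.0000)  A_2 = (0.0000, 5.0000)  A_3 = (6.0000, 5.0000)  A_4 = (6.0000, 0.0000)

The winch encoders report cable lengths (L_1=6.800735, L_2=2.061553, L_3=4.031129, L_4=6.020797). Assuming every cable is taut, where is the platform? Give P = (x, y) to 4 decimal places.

(2.0000, 4.5000)

each cable: (A_i−P)·(A_i−P) = L_i²; let k_i = ‖A_i‖²−L_i²
k_1 = 36.0000+100.0000−46.2500 = 89.7500
row 1: 12.0000x + 10.0000y = 69.0000  (k_2=20.7500)
row 2: 0.0000x + 10.0000y = 45.0000  (k_3=44.7500)
row 3: 0.0000x + 20.0000y = 90.0000  (k_4=-0.2500)
Cramer on rows 1–2 → x = 2.0000, y = 4.5000
check cable 4: ‖A_4−P‖² = 36.2500 ≈ L_4² = 36.2500 ✓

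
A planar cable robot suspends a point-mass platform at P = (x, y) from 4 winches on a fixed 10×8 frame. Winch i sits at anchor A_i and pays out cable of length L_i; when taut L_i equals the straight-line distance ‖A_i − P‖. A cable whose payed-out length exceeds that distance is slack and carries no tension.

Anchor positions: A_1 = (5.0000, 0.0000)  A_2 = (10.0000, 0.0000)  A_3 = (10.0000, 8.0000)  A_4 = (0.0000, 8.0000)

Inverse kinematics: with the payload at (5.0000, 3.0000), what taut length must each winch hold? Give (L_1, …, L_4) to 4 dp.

(3.0000, 5.8310, 7.0711, 7.0711)

L_1 = √((5.0000−5.0000)² + (0.0000−3.0000)²) = 3.0000
L_2 = √((10.0000−5.0000)² + (0.0000−3.0000)²) = 5.8310
L_3 = √((10.0000−5.0000)² + (8.0000−3.0000)²) = 7.0711
L_4 = √((0.0000−5.0000)² + (8.0000−3.0000)²) = 7.0711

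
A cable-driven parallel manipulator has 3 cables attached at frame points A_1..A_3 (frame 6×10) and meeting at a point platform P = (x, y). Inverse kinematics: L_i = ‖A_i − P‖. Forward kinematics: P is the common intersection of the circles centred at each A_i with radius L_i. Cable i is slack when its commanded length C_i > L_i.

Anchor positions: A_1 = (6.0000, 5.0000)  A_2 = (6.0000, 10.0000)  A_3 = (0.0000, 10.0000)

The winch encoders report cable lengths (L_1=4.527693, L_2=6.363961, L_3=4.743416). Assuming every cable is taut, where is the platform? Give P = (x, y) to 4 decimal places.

expand ‖A_i−P‖²=L_i² and subtract eq 1 (k_i ≔ ‖A_i‖²−L_i²)
k_1 = 36.0000+25.0000−20.5000 = 40.5000
eq1−eq2 → [0.0000  -10.0000]·P = -55.0000
eq1−eq3 → [12.0000  -10.0000]·P = -37.0000
2×2 solve → P = (1.5000, 5.5000)

(1.5000, 5.5000)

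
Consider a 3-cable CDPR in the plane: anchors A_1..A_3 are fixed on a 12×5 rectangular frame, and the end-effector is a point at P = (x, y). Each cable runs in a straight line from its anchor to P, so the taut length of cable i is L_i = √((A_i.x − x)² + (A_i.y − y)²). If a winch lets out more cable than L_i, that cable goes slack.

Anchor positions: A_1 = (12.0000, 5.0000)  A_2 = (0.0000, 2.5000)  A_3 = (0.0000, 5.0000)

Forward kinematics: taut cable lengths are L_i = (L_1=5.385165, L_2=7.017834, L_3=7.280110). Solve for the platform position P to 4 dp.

(7.0000, 3.0000)

circle eqns → linear via eq_j − eq_1; set c_j = A_j·A_j − L_j²
c_1 = 144.0000+25.0000−29.0000 = 140.0000
24.0000·x + 5.0000·y = c_1−c_2 = 183.0000
24.0000·x + 0.0000·y = c_1−c_3 = 168.0000
solve first two rows → x=7.0000, y=3.0000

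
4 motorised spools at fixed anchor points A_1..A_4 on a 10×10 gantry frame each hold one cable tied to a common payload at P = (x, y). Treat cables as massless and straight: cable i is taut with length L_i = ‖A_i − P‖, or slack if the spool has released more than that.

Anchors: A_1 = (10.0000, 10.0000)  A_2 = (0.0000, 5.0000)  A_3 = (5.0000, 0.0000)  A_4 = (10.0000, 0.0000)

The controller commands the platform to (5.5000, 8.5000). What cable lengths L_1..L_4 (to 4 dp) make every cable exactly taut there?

L_1 = √((10.0000−5.5000)² + (10.0000−8.5000)²) = 4.7434
L_2 = √((0.0000−5.5000)² + (5.0000−8.5000)²) = 6.5192
L_3 = √((5.0000−5.5000)² + (0.0000−8.5000)²) = 8.5147
L_4 = √((10.0000−5.5000)² + (0.0000−8.5000)²) = 9.6177

(4.7434, 6.5192, 8.5147, 9.6177)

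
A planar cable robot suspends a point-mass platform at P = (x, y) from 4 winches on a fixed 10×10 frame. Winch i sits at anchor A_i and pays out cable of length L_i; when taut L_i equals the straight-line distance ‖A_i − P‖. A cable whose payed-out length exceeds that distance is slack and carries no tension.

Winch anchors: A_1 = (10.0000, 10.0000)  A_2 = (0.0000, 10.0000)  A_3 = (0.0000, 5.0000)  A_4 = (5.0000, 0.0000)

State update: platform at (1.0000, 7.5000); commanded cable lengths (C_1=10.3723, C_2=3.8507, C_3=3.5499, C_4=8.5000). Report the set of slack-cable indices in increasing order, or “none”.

1, 2, 3

cable 1: √((9.0000)²+(2.5000)²)=9.3408, C_1=10.3723: slack
cable 2: √((-1.0000)²+(2.5000)²)=2.6926, C_2=3.8507: slack
cable 3: √((-1.0000)²+(-2.5000)²)=2.6926, C_3=3.5499: slack
cable 4: √((4.0000)²+(-7.5000)²)=8.5000, C_4=8.5000: taut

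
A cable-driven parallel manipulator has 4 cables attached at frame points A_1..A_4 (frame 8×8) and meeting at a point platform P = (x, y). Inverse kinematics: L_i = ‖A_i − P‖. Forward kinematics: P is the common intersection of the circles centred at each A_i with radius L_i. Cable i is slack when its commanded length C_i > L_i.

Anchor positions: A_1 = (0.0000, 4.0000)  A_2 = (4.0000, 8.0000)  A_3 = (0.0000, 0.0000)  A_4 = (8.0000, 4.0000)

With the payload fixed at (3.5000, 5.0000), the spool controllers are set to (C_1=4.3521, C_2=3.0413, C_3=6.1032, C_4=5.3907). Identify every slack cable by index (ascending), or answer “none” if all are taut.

cable 1: √((-3.5000)²+(-1.0000)²)=3.6401, C_1=4.3521: slack
cable 2: √((0.5000)²+(3.0000)²)=3.0414, C_2=3.0413: taut
cable 3: √((-3.5000)²+(-5.0000)²)=6.1033, C_3=6.1032: taut
cable 4: √((4.5000)²+(-1.0000)²)=4.6098, C_4=5.3907: slack

1, 4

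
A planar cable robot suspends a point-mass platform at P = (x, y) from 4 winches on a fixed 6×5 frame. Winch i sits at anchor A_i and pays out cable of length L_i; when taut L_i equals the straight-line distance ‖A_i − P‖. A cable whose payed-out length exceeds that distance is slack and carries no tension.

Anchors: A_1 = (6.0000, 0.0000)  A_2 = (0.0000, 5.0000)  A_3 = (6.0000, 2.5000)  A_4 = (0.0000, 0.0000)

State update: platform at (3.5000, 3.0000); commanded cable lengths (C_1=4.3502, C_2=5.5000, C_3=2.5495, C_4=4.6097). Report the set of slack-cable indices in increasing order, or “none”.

cable 1: √((2.5000)²+(-3.0000)²)=3.9051, C_1=4.3502: slack
cable 2: √((-3.5000)²+(2.0000)²)=4.0311, C_2=5.5000: slack
cable 3: √((2.5000)²+(-0.5000)²)=2.5495, C_3=2.5495: taut
cable 4: √((-3.5000)²+(-3.0000)²)=4.6098, C_4=4.6097: taut

1, 2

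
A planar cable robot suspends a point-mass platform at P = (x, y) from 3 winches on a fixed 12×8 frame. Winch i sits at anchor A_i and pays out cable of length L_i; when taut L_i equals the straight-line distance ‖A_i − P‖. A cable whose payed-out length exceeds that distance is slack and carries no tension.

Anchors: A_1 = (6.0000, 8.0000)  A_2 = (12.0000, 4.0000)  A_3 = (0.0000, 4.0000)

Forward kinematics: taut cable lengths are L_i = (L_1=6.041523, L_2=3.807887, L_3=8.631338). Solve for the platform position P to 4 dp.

(8.5000, 2.5000)

circle eqns → linear via eq_j − eq_1; set c_j = A_j·A_j − L_j²
c_1 = 36.0000+64.0000−36.5000 = 63.5000
-12.0000·x + 8.0000·y = c_1−c_2 = -82.0000
12.0000·x + 8.0000·y = c_1−c_3 = 122.0000
solve first two rows → x=8.5000, y=2.5000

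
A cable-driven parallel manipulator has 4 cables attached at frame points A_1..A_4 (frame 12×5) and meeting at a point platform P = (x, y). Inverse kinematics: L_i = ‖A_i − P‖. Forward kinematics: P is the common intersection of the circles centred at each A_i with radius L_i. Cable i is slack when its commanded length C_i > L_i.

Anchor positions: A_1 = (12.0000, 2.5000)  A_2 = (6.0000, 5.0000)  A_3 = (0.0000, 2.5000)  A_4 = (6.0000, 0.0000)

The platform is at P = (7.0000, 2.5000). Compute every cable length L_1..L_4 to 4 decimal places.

L_1 = √((12.0000−7.0000)² + (2.5000−2.5000)²) = 5.0000
L_2 = √((6.0000−7.0000)² + (5.0000−2.5000)²) = 2.6926
L_3 = √((0.0000−7.0000)² + (2.5000−2.5000)²) = 7.0000
L_4 = √((6.0000−7.0000)² + (0.0000−2.5000)²) = 2.6926

(5.0000, 2.6926, 7.0000, 2.6926)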